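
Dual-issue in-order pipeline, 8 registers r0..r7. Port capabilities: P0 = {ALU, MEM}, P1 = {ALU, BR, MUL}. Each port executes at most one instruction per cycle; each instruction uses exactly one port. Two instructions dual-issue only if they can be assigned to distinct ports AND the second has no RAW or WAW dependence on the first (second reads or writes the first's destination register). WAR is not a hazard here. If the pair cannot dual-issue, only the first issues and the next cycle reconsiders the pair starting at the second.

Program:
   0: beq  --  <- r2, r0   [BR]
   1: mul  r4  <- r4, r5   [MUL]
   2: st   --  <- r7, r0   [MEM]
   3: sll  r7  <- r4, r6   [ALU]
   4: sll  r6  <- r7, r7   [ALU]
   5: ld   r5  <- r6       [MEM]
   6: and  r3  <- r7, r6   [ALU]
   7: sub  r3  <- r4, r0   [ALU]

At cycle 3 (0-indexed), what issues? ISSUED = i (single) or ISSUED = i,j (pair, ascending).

ISSUED = 4

[0] i0  beq.BR  -- no-port BR/MUL
[1] i1+i2  mul.MUL;st.MEM  -- pair
[2] i3  sll.ALU  -- RAW r7
[3] i4  sll.ALU  -- RAW r6
[4] i5+i6  ld.MEM;and.ALU  -- pair
[5] i7  sub.ALU  -- tail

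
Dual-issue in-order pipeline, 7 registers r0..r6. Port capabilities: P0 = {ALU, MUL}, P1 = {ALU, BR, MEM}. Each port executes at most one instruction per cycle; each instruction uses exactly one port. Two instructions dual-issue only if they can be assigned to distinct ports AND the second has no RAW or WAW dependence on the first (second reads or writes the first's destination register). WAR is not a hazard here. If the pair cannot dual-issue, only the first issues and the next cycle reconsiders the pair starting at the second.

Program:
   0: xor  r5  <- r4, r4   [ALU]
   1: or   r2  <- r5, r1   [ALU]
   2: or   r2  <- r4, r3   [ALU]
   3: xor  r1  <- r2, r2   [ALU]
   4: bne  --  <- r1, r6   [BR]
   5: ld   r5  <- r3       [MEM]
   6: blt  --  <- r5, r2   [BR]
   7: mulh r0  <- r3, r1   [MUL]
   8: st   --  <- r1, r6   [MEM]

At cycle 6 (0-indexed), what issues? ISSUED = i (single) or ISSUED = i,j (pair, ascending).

  cy0 -> i0 (xor.ALU) RAW r5
  cy1 -> i1 (or.ALU) WAW r2
  cy2 -> i2 (or.ALU) RAW r2
  cy3 -> i3 (xor.ALU) RAW r1
  cy4 -> i4 (bne.BR) no-port BR/MEM
  cy5 -> i5 (ld.MEM) no-port MEM/BR
  cy6 -> i6+i7 (blt.BR mulh.MUL) pair
  cy7 -> i8 (st.MEM) tail

ISSUED = 6,7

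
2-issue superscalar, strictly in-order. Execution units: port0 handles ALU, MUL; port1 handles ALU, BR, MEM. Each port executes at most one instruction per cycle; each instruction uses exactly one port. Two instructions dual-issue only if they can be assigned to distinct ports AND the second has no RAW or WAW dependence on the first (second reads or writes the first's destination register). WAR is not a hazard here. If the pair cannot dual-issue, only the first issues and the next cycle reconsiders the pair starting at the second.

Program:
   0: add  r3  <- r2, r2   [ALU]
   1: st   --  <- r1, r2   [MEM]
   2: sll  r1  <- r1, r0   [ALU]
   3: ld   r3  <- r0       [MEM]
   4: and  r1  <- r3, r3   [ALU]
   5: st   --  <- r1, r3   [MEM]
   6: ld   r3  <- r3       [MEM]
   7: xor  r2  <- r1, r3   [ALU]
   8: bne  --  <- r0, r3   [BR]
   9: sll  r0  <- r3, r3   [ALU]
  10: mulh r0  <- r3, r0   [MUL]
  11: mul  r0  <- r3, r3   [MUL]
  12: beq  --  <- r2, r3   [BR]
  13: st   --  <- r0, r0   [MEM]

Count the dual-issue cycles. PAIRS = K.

PAIRS = 4

#0 head=0: add.ALU st.MEM i0&i1 dual
#1 head=2: sll.ALU ld.MEM i2&i3 dual
#2 head=4: and.ALU i4 RAW r1
#3 head=5: st.MEM i5 no-port MEM/MEM
#4 head=6: ld.MEM i6 RAW r3
#5 head=7: xor.ALU bne.BR i7&i8 dual
#6 head=9: sll.ALU i9 RAW+WAW r0
#7 head=10: mulh.MUL i10 no-port MUL/MUL
#8 head=11: mul.MUL beq.BR i11&i12 dual
#9 head=13: st.MEM i13 tail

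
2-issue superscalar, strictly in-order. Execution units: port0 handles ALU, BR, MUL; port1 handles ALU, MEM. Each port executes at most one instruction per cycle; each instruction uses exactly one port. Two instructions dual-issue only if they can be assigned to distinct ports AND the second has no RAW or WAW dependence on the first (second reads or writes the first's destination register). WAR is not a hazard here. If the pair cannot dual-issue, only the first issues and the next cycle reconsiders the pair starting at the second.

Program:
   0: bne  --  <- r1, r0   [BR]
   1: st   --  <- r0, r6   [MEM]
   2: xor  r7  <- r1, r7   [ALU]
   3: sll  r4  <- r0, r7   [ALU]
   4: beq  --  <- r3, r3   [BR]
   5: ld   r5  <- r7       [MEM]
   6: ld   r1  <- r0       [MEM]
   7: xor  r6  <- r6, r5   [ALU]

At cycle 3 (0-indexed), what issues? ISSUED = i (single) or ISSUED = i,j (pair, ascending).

t=0 i0&i1:bne/st ; dual
t=1 i2:xor ; RAW r7
t=2 i3&i4:sll/beq ; dual
t=3 i5:ld ; no-port MEM/MEM
t=4 i6&i7:ld/xor ; dual

ISSUED = 5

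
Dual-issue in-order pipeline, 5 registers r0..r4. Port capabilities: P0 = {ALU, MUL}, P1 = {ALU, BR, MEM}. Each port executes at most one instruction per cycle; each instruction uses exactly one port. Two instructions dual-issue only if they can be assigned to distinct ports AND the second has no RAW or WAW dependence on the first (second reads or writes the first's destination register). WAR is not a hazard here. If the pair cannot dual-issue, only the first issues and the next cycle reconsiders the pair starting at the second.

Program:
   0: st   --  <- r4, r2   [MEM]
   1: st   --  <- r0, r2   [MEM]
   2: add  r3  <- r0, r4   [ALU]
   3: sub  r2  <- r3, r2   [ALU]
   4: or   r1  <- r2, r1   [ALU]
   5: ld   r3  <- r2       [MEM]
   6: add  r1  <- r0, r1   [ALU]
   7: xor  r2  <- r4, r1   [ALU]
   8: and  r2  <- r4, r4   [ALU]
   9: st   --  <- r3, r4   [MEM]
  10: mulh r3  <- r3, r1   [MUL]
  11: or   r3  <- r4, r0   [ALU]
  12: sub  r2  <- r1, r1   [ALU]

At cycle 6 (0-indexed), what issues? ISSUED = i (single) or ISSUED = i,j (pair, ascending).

ISSUED = 8,9

c0: i0 st  no-port MEM/MEM
c1: i1,i2 st;add  dual
c2: i3 sub  RAW r2
c3: i4,i5 or;ld  dual
c4: i6 add  RAW r1
c5: i7 xor  WAW r2
c6: i8,i9 and;st  dual
c7: i10 mulh  WAW r3
c8: i11,i12 or;sub  dual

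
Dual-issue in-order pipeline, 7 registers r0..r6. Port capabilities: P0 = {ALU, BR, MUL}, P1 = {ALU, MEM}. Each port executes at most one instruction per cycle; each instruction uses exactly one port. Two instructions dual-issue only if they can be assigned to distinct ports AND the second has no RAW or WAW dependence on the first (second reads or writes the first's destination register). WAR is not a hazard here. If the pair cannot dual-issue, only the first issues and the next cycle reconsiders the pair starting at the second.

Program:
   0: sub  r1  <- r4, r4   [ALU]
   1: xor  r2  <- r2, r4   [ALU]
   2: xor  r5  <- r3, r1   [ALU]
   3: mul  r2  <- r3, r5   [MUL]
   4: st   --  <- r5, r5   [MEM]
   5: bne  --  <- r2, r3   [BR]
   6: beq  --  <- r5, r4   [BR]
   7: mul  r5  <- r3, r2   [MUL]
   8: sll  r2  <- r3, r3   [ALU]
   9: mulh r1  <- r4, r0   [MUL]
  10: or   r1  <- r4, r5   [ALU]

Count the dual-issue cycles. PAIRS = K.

t=0 i0/i1:sub xor ; 2-wide
t=1 i2:xor ; RAW r5
t=2 i3/i4:mul st ; 2-wide
t=3 i5:bne ; no-port BR/BR
t=4 i6:beq ; no-port BR/MUL
t=5 i7/i8:mul sll ; 2-wide
t=6 i9:mulh ; WAW r1
t=7 i10:or ; tail

PAIRS = 3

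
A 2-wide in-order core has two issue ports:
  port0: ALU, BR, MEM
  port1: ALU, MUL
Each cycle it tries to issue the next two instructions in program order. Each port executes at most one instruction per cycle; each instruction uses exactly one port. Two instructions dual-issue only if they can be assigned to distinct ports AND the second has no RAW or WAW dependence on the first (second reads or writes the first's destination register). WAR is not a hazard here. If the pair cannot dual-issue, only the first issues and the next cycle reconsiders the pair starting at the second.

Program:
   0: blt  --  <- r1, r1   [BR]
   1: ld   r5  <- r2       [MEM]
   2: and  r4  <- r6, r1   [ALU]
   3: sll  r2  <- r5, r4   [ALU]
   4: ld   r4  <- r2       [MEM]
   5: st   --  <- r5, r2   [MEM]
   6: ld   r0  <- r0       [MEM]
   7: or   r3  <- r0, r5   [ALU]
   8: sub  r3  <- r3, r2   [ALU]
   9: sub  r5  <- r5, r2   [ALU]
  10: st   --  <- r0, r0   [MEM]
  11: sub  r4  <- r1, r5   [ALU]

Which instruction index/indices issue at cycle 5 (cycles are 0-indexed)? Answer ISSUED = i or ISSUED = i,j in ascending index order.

#0 head=0: blt.BR i0 no-port BR/MEM
#1 head=1: ld.MEM and.ALU i1/i2 2-wide
#2 head=3: sll.ALU i3 RAW r2
#3 head=4: ld.MEM i4 no-port MEM/MEM
#4 head=5: st.MEM i5 no-port MEM/MEM
#5 head=6: ld.MEM i6 RAW r0
#6 head=7: or.ALU i7 RAW+WAW r3
#7 head=8: sub.ALU sub.ALU i8/i9 2-wide
#8 head=10: st.MEM sub.ALU i10/i11 2-wide

ISSUED = 6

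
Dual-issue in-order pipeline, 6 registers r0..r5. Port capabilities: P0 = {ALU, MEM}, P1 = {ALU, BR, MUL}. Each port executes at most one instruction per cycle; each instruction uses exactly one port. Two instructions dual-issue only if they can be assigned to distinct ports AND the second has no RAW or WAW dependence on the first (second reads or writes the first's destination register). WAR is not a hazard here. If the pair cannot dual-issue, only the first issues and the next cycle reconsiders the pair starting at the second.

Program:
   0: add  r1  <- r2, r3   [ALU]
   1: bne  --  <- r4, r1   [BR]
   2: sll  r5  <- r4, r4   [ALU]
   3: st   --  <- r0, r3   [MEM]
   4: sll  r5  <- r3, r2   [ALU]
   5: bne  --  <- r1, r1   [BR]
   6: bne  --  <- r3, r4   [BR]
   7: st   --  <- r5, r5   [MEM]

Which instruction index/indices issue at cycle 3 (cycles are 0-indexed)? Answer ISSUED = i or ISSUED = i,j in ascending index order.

[0] i0  add  -- RAW r1
[1] i1&i2  bne+sll  -- dual
[2] i3&i4  st+sll  -- dual
[3] i5  bne  -- no-port BR/BR
[4] i6&i7  bne+st  -- dual

ISSUED = 5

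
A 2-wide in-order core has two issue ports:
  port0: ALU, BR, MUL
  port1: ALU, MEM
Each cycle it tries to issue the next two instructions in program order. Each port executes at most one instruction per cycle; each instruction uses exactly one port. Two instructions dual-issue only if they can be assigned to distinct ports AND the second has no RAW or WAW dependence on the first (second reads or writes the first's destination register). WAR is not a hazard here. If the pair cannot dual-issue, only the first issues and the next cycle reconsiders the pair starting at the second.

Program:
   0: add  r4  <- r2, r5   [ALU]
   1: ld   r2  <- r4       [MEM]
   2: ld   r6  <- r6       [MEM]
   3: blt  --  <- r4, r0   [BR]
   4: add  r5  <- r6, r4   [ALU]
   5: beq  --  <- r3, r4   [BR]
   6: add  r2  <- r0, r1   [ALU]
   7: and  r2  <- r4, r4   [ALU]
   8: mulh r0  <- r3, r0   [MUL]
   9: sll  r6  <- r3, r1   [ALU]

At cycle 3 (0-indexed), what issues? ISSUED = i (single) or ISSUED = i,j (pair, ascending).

ISSUED = 4,5

#0 head=0: add.ALU i0 RAW r4
#1 head=1: ld.MEM i1 no-port MEM/MEM
#2 head=2: ld.MEM/blt.BR i2,i3 2-wide
#3 head=4: add.ALU/beq.BR i4,i5 2-wide
#4 head=6: add.ALU i6 WAW r2
#5 head=7: and.ALU/mulh.MUL i7,i8 2-wide
#6 head=9: sll.ALU i9 tail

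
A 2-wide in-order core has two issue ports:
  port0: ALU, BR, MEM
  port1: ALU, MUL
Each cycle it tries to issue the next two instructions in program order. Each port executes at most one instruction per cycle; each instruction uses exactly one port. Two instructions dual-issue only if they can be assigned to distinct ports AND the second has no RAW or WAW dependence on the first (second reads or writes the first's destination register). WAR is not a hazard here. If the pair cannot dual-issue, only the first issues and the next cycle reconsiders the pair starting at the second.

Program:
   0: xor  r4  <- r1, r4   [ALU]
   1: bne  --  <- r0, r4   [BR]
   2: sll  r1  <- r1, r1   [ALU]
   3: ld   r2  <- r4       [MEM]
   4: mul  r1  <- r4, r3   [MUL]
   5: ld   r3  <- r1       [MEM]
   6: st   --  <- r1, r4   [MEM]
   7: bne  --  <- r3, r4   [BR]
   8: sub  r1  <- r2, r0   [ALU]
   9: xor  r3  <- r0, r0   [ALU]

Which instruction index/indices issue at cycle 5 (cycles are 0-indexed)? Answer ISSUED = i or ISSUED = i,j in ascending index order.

t=0 i0:xor.ALU ; RAW r4
t=1 i1/i2:bne.BR sll.ALU ; dual
t=2 i3/i4:ld.MEM mul.MUL ; dual
t=3 i5:ld.MEM ; no-port MEM/MEM
t=4 i6:st.MEM ; no-port MEM/BR
t=5 i7/i8:bne.BR sub.ALU ; dual
t=6 i9:xor.ALU ; tail

ISSUED = 7,8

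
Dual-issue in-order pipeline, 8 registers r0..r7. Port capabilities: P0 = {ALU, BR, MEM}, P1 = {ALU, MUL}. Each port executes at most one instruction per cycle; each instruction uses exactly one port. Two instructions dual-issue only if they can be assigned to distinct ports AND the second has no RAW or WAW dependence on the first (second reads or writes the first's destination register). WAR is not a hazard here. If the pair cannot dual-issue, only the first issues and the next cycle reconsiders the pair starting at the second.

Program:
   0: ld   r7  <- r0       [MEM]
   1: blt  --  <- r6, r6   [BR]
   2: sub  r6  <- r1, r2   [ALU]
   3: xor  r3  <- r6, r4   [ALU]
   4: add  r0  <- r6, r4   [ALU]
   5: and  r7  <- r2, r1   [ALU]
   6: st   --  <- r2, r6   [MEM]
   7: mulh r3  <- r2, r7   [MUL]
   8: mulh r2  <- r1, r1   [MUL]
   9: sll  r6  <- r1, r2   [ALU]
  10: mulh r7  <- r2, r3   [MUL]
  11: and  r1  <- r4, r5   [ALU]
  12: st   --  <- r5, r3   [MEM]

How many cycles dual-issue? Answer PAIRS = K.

t=0 i0:ld.MEM ; no-port MEM/BR
t=1 i1+i2:blt.BR+sub.ALU ; pair
t=2 i3+i4:xor.ALU+add.ALU ; pair
t=3 i5+i6:and.ALU+st.MEM ; pair
t=4 i7:mulh.MUL ; no-port MUL/MUL
t=5 i8:mulh.MUL ; RAW r2
t=6 i9+i10:sll.ALU+mulh.MUL ; pair
t=7 i11+i12:and.ALU+st.MEM ; pair

PAIRS = 5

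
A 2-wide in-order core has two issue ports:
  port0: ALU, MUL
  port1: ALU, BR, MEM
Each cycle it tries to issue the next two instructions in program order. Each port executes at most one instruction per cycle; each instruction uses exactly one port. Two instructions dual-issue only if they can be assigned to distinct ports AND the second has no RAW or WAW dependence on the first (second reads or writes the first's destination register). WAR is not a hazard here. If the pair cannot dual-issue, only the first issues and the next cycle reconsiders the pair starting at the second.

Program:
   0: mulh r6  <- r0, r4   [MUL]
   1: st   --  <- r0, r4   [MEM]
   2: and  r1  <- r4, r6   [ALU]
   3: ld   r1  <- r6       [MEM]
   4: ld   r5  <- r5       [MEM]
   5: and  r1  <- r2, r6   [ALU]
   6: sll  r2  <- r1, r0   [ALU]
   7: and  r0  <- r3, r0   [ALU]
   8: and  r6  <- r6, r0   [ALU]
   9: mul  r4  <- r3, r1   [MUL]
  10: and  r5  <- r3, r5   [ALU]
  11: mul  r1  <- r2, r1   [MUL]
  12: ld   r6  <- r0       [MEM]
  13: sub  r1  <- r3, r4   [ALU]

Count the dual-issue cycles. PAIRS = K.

c0: i0/i1 mulh.MUL/st.MEM  dual
c1: i2 and.ALU  WAW r1
c2: i3 ld.MEM  no-port MEM/MEM
c3: i4/i5 ld.MEM/and.ALU  dual
c4: i6/i7 sll.ALU/and.ALU  dual
c5: i8/i9 and.ALU/mul.MUL  dual
c6: i10/i11 and.ALU/mul.MUL  dual
c7: i12/i13 ld.MEM/sub.ALU  dual

PAIRS = 6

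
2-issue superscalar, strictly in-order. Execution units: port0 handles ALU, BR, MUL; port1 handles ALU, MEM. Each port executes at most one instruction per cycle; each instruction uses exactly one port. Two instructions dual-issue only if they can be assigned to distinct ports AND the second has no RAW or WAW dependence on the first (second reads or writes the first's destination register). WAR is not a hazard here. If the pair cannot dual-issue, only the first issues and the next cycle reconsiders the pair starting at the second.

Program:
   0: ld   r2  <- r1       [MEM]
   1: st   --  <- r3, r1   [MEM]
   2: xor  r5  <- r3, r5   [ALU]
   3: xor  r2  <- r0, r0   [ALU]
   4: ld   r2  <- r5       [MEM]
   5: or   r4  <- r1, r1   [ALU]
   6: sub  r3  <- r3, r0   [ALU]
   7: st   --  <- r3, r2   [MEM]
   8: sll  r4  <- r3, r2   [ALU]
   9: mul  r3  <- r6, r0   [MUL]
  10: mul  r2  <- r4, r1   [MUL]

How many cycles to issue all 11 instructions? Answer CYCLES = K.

CYCLES = 8

c0: i0 ld.MEM  no-port MEM/MEM
c1: i1&i2 st.MEM;xor.ALU  pair
c2: i3 xor.ALU  WAW r2
c3: i4&i5 ld.MEM;or.ALU  pair
c4: i6 sub.ALU  RAW r3
c5: i7&i8 st.MEM;sll.ALU  pair
c6: i9 mul.MUL  no-port MUL/MUL
c7: i10 mul.MUL  tail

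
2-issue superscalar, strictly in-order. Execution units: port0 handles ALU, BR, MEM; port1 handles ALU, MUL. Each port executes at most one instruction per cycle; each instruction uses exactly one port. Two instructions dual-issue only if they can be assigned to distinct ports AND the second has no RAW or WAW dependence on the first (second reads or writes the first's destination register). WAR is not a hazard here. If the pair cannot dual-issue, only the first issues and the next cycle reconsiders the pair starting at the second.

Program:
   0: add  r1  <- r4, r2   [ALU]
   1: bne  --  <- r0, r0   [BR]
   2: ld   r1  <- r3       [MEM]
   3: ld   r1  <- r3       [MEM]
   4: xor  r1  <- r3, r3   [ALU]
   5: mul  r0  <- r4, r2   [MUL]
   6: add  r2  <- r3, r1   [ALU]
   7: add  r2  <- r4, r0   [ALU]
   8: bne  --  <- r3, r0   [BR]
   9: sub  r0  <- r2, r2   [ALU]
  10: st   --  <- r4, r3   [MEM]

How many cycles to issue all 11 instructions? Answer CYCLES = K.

t=0 i0+i1:add/bne ; pair
t=1 i2:ld ; no-port MEM/MEM
t=2 i3:ld ; WAW r1
t=3 i4+i5:xor/mul ; pair
t=4 i6:add ; WAW r2
t=5 i7+i8:add/bne ; pair
t=6 i9+i10:sub/st ; pair

CYCLES = 7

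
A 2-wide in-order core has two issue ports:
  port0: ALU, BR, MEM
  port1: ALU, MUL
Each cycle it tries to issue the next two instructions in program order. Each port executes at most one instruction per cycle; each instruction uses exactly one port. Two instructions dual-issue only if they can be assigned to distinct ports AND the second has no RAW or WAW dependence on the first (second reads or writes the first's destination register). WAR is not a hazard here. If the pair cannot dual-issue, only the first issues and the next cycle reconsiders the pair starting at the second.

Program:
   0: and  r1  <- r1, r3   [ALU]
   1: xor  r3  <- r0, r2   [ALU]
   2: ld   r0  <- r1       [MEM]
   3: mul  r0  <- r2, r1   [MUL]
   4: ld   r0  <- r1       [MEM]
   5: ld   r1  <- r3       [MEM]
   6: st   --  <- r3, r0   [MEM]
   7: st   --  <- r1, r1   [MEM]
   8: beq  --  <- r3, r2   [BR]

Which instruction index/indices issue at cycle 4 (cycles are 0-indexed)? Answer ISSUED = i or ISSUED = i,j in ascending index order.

0. and;xor @i0/i1  | dual
1. ld @i2  | WAW r0
2. mul @i3  | WAW r0
3. ld @i4  | no-port MEM/MEM
4. ld @i5  | no-port MEM/MEM
5. st @i6  | no-port MEM/MEM
6. st @i7  | no-port MEM/BR
7. beq @i8  | tail

ISSUED = 5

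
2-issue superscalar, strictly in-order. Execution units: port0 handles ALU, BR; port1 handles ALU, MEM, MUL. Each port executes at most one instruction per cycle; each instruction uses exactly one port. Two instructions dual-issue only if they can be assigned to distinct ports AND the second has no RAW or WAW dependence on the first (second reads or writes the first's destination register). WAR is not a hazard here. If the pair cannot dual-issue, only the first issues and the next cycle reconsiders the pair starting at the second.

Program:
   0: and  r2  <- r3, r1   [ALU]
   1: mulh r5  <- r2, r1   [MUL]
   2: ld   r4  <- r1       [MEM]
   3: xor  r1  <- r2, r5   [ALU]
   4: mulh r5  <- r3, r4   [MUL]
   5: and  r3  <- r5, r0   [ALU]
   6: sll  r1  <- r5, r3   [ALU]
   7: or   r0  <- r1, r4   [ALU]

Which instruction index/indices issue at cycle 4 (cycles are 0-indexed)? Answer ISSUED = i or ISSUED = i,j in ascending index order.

c0: i0 and  RAW r2
c1: i1 mulh  no-port MUL/MEM
c2: i2&i3 ld/xor  dual
c3: i4 mulh  RAW r5
c4: i5 and  RAW r3
c5: i6 sll  RAW r1
c6: i7 or  tail

ISSUED = 5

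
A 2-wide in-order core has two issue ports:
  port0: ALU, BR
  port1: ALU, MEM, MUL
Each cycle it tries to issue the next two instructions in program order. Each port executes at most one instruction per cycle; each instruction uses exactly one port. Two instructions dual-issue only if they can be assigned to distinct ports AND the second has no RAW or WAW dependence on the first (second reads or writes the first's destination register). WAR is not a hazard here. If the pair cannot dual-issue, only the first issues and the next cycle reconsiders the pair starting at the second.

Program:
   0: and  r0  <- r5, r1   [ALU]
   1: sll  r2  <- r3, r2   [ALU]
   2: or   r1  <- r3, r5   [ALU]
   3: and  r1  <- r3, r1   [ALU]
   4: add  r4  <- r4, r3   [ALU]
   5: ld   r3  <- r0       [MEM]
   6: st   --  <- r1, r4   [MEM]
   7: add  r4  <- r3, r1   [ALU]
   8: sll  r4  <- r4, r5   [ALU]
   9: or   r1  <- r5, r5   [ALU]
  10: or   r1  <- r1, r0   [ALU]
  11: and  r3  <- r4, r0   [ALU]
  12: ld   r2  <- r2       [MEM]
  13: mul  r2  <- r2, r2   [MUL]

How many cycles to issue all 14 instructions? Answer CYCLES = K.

CYCLES = 9

0. and/sll @i0/i1  | dual
1. or @i2  | RAW+WAW r1
2. and/add @i3/i4  | dual
3. ld @i5  | no-port MEM/MEM
4. st/add @i6/i7  | dual
5. sll/or @i8/i9  | dual
6. or/and @i10/i11  | dual
7. ld @i12  | no-port MEM/MUL
8. mul @i13  | tail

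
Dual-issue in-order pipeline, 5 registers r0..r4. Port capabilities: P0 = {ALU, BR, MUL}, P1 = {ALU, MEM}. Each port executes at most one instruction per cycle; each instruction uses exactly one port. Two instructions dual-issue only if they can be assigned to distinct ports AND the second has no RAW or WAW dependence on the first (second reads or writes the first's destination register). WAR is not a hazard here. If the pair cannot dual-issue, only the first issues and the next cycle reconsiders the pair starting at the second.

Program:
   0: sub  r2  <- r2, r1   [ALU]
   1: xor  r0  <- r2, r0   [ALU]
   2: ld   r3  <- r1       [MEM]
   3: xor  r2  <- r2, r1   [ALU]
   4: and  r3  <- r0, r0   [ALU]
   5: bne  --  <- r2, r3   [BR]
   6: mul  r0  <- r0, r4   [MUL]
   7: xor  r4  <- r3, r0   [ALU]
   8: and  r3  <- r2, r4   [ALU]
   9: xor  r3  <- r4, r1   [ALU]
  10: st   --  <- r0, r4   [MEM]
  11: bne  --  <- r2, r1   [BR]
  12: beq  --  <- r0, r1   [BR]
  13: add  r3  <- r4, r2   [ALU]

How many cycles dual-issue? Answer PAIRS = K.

PAIRS = 4

c0: i0 sub  RAW r2
c1: i1/i2 xor/ld  dual
c2: i3/i4 xor/and  dual
c3: i5 bne  no-port BR/MUL
c4: i6 mul  RAW r0
c5: i7 xor  RAW r4
c6: i8 and  WAW r3
c7: i9/i10 xor/st  dual
c8: i11 bne  no-port BR/BR
c9: i12/i13 beq/add  dual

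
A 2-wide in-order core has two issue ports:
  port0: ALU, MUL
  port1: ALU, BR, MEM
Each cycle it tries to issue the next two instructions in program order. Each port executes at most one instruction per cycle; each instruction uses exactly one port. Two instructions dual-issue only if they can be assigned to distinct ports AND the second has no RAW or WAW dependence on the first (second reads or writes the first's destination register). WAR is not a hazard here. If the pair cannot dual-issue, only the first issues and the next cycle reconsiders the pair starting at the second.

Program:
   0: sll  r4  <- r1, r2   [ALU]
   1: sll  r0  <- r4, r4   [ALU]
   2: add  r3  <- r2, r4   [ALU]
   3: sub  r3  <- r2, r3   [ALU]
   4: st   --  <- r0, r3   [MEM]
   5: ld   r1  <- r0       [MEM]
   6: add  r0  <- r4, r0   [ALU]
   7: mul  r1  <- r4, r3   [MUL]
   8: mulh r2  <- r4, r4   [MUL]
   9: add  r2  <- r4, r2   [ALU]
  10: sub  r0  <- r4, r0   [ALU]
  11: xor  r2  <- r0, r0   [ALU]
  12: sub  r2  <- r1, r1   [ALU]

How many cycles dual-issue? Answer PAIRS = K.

  cy0 -> i0 (sll.ALU) RAW r4
  cy1 -> i1,i2 (sll.ALU;add.ALU) 2-wide
  cy2 -> i3 (sub.ALU) RAW r3
  cy3 -> i4 (st.MEM) no-port MEM/MEM
  cy4 -> i5,i6 (ld.MEM;add.ALU) 2-wide
  cy5 -> i7 (mul.MUL) no-port MUL/MUL
  cy6 -> i8 (mulh.MUL) RAW+WAW r2
  cy7 -> i9,i10 (add.ALU;sub.ALU) 2-wide
  cy8 -> i11 (xor.ALU) WAW r2
  cy9 -> i12 (sub.ALU) tail

PAIRS = 3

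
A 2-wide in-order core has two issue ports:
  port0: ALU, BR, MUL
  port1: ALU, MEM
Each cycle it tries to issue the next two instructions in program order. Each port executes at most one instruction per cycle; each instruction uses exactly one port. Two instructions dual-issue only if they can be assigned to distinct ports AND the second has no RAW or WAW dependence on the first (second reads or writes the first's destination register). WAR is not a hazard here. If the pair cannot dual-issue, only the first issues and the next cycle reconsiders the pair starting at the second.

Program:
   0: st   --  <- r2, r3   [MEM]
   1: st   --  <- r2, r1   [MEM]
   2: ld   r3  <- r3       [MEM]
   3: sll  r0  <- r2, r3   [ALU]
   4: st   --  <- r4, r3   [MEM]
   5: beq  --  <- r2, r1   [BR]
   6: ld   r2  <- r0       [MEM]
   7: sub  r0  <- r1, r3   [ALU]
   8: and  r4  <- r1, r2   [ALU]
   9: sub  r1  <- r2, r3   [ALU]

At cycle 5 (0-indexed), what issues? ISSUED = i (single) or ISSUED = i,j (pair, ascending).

ISSUED = 7,8

[0] i0  st.MEM  -- no-port MEM/MEM
[1] i1  st.MEM  -- no-port MEM/MEM
[2] i2  ld.MEM  -- RAW r3
[3] i3,i4  sll.ALU/st.MEM  -- pair
[4] i5,i6  beq.BR/ld.MEM  -- pair
[5] i7,i8  sub.ALU/and.ALU  -- pair
[6] i9  sub.ALU  -- tail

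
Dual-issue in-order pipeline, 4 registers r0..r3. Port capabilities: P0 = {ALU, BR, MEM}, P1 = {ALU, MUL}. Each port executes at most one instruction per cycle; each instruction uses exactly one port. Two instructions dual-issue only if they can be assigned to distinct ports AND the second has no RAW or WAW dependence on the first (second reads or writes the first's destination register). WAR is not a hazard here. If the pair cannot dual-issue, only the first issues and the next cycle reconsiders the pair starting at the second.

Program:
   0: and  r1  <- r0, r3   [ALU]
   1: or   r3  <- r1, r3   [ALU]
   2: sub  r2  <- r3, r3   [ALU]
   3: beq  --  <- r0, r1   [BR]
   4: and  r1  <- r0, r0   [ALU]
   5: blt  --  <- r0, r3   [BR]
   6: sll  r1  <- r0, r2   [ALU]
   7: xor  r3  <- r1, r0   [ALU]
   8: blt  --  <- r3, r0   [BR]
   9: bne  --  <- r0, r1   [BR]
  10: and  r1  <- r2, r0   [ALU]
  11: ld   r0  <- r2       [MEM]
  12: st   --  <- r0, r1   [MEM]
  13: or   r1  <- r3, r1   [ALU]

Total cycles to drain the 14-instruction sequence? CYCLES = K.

CYCLES = 10

t=0 i0:and ; RAW r1
t=1 i1:or ; RAW r3
t=2 i2/i3:sub/beq ; dual
t=3 i4/i5:and/blt ; dual
t=4 i6:sll ; RAW r1
t=5 i7:xor ; RAW r3
t=6 i8:blt ; no-port BR/BR
t=7 i9/i10:bne/and ; dual
t=8 i11:ld ; no-port MEM/MEM
t=9 i12/i13:st/or ; dual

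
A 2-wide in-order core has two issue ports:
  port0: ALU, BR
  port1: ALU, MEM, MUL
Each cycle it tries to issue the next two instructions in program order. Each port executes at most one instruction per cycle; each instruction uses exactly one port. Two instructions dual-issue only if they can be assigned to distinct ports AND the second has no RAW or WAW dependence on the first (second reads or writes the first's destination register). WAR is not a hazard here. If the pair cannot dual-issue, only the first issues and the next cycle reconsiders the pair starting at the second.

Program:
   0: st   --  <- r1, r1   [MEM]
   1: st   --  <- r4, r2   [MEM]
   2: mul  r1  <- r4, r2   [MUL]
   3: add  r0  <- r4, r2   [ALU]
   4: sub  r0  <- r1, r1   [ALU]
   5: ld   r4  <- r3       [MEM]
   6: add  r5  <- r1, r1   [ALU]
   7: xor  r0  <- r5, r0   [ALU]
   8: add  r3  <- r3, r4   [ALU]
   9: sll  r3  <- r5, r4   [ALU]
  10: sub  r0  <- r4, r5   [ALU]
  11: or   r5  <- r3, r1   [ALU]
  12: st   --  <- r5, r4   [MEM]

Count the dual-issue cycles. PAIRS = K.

#0 head=0: st i0 no-port MEM/MEM
#1 head=1: st i1 no-port MEM/MUL
#2 head=2: mul/add i2+i3 2-wide
#3 head=4: sub/ld i4+i5 2-wide
#4 head=6: add i6 RAW r5
#5 head=7: xor/add i7+i8 2-wide
#6 head=9: sll/sub i9+i10 2-wide
#7 head=11: or i11 RAW r5
#8 head=12: st i12 tail

PAIRS = 4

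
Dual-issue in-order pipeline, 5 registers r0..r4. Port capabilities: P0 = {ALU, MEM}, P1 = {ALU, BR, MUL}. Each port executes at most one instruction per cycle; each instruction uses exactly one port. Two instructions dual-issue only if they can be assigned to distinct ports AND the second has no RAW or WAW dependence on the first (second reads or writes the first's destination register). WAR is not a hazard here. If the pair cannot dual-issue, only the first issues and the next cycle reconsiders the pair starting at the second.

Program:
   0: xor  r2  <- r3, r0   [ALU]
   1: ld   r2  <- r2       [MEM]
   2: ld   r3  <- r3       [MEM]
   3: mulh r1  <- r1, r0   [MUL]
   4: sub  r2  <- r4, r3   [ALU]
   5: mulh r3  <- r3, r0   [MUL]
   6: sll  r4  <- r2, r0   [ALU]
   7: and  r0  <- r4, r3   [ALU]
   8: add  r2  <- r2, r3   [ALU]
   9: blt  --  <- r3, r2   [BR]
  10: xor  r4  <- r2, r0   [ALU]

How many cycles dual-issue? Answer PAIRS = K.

PAIRS = 4

#0 head=0: xor i0 RAW+WAW r2
#1 head=1: ld i1 no-port MEM/MEM
#2 head=2: ld;mulh i2&i3 pair
#3 head=4: sub;mulh i4&i5 pair
#4 head=6: sll i6 RAW r4
#5 head=7: and;add i7&i8 pair
#6 head=9: blt;xor i9&i10 pair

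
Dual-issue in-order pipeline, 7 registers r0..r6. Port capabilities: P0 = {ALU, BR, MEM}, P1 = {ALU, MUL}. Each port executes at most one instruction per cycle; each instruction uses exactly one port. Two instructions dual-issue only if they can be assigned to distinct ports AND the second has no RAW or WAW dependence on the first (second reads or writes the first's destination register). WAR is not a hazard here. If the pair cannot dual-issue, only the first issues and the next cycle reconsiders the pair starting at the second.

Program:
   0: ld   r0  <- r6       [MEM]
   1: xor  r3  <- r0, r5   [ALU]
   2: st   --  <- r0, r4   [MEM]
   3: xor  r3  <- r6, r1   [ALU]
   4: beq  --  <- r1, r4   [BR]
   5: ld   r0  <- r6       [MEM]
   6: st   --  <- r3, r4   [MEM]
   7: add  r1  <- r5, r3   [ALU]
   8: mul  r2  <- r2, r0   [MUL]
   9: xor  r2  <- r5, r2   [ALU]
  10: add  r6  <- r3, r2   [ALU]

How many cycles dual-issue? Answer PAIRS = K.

c0: i0 ld.MEM  RAW r0
c1: i1&i2 xor.ALU st.MEM  dual
c2: i3&i4 xor.ALU beq.BR  dual
c3: i5 ld.MEM  no-port MEM/MEM
c4: i6&i7 st.MEM add.ALU  dual
c5: i8 mul.MUL  RAW+WAW r2
c6: i9 xor.ALU  RAW r2
c7: i10 add.ALU  tail

PAIRS = 3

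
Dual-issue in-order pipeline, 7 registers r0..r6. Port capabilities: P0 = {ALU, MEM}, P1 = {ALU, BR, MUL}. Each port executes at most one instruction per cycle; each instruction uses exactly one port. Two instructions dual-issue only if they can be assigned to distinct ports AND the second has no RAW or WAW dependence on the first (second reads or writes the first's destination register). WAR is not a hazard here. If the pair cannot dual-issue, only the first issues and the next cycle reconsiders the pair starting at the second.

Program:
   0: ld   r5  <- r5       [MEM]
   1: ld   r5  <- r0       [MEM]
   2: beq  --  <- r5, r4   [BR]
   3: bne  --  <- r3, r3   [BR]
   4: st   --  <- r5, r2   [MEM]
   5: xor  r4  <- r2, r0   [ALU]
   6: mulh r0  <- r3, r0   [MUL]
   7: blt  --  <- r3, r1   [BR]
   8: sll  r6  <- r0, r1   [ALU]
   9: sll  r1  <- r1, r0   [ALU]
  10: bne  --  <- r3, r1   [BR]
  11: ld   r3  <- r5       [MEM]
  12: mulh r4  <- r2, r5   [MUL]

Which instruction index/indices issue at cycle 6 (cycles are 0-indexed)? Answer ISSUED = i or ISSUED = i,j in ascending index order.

ISSUED = 9

0. ld @i0  | no-port MEM/MEM
1. ld @i1  | RAW r5
2. beq @i2  | no-port BR/BR
3. bne/st @i3,i4  | 2-wide
4. xor/mulh @i5,i6  | 2-wide
5. blt/sll @i7,i8  | 2-wide
6. sll @i9  | RAW r1
7. bne/ld @i10,i11  | 2-wide
8. mulh @i12  | tail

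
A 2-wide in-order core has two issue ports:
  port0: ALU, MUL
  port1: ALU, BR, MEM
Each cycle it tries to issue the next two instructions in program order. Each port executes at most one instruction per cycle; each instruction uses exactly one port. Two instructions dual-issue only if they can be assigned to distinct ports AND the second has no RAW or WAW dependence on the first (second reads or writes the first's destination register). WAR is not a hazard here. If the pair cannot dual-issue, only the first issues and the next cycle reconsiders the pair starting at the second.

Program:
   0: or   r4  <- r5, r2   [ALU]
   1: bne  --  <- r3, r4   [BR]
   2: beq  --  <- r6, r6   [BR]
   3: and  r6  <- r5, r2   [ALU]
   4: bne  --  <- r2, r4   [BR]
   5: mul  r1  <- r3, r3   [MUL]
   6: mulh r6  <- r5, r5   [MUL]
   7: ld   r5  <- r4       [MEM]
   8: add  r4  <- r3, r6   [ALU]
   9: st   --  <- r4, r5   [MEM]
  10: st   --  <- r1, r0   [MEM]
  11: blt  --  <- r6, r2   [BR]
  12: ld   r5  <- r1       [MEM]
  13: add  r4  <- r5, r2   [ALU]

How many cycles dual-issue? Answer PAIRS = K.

PAIRS = 3

0. or.ALU @i0  | RAW r4
1. bne.BR @i1  | no-port BR/BR
2. beq.BR;and.ALU @i2,i3  | dual
3. bne.BR;mul.MUL @i4,i5  | dual
4. mulh.MUL;ld.MEM @i6,i7  | dual
5. add.ALU @i8  | RAW r4
6. st.MEM @i9  | no-port MEM/MEM
7. st.MEM @i10  | no-port MEM/BR
8. blt.BR @i11  | no-port BR/MEM
9. ld.MEM @i12  | RAW r5
10. add.ALU @i13  | tail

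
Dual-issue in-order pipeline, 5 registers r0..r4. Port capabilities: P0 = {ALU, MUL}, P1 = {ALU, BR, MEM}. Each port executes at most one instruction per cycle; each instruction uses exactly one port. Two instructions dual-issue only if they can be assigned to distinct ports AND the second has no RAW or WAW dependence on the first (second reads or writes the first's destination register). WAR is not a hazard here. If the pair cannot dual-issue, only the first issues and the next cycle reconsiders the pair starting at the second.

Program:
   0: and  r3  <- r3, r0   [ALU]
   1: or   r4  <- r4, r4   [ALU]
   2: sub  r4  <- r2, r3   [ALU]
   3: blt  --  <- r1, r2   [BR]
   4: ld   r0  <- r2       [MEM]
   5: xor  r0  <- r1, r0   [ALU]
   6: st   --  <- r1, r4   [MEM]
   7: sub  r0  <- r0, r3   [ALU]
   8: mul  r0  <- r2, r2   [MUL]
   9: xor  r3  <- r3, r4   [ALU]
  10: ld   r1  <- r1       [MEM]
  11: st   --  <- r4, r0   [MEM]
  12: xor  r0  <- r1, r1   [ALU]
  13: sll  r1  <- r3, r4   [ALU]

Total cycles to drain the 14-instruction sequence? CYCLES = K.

CYCLES = 9

  cy0 -> i0/i1 (and+or) dual
  cy1 -> i2/i3 (sub+blt) dual
  cy2 -> i4 (ld) RAW+WAW r0
  cy3 -> i5/i6 (xor+st) dual
  cy4 -> i7 (sub) WAW r0
  cy5 -> i8/i9 (mul+xor) dual
  cy6 -> i10 (ld) no-port MEM/MEM
  cy7 -> i11/i12 (st+xor) dual
  cy8 -> i13 (sll) tail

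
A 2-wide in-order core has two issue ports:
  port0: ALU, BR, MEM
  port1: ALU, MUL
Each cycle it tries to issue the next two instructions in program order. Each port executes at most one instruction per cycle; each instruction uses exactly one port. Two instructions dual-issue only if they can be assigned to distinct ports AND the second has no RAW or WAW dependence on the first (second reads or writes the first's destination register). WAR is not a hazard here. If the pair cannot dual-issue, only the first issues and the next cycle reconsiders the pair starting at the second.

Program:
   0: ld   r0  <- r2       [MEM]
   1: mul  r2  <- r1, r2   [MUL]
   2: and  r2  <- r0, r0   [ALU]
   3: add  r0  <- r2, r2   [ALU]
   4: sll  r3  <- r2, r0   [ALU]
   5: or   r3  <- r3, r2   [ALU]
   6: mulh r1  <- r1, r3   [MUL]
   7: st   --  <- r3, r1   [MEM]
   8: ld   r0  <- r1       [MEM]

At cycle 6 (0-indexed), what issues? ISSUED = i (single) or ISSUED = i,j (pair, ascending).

#0 head=0: ld mul i0&i1 2-wide
#1 head=2: and i2 RAW r2
#2 head=3: add i3 RAW r0
#3 head=4: sll i4 RAW+WAW r3
#4 head=5: or i5 RAW r3
#5 head=6: mulh i6 RAW r1
#6 head=7: st i7 no-port MEM/MEM
#7 head=8: ld i8 tail

ISSUED = 7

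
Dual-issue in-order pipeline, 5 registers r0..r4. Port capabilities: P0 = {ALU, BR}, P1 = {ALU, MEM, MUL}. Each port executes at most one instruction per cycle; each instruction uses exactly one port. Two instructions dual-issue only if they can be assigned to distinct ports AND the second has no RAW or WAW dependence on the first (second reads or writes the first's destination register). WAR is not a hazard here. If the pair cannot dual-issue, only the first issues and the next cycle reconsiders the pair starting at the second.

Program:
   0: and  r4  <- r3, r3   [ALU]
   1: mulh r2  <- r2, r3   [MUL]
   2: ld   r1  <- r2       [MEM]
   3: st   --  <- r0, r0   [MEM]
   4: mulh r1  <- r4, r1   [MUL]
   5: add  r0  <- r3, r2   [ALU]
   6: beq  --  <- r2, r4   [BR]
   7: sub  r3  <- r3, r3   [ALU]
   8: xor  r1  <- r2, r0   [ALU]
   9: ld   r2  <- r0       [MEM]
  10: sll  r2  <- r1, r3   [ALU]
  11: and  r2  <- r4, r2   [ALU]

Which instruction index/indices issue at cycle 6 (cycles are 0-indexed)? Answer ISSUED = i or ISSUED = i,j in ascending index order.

ISSUED = 10

  cy0 -> i0+i1 (and/mulh) dual
  cy1 -> i2 (ld) no-port MEM/MEM
  cy2 -> i3 (st) no-port MEM/MUL
  cy3 -> i4+i5 (mulh/add) dual
  cy4 -> i6+i7 (beq/sub) dual
  cy5 -> i8+i9 (xor/ld) dual
  cy6 -> i10 (sll) RAW+WAW r2
  cy7 -> i11 (and) tail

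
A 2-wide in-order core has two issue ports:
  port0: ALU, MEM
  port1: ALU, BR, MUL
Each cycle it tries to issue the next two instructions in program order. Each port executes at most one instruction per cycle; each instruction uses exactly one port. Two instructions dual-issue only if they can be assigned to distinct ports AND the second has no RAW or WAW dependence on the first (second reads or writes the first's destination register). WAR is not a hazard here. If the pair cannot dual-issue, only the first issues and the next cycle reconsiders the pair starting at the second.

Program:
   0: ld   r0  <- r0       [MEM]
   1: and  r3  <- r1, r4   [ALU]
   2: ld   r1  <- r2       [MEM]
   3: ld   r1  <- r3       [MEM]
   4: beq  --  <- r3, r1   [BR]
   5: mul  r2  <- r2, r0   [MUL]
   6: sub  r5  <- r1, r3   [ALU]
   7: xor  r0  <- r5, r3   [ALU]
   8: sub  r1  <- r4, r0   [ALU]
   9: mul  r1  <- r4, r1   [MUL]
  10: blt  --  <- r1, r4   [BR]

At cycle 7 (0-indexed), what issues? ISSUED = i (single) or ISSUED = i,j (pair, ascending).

ISSUED = 9

  cy0 -> i0/i1 (ld+and) dual
  cy1 -> i2 (ld) no-port MEM/MEM
  cy2 -> i3 (ld) RAW r1
  cy3 -> i4 (beq) no-port BR/MUL
  cy4 -> i5/i6 (mul+sub) dual
  cy5 -> i7 (xor) RAW r0
  cy6 -> i8 (sub) RAW+WAW r1
  cy7 -> i9 (mul) no-port MUL/BR
  cy8 -> i10 (blt) tail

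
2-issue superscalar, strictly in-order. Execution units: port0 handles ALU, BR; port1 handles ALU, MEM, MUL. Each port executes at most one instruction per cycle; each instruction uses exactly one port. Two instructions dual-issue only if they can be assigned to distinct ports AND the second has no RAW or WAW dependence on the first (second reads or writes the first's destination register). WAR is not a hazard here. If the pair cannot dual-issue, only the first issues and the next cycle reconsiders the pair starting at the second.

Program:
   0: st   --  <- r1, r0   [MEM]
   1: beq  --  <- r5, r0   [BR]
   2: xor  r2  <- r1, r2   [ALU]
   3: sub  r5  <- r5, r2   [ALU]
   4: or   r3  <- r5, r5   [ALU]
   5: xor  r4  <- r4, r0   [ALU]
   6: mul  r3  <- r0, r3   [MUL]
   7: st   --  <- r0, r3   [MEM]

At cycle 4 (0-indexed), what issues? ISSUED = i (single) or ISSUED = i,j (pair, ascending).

ISSUED = 6

[0] i0/i1  st.MEM/beq.BR  -- dual
[1] i2  xor.ALU  -- RAW r2
[2] i3  sub.ALU  -- RAW r5
[3] i4/i5  or.ALU/xor.ALU  -- dual
[4] i6  mul.MUL  -- no-port MUL/MEM
[5] i7  st.MEM  -- tail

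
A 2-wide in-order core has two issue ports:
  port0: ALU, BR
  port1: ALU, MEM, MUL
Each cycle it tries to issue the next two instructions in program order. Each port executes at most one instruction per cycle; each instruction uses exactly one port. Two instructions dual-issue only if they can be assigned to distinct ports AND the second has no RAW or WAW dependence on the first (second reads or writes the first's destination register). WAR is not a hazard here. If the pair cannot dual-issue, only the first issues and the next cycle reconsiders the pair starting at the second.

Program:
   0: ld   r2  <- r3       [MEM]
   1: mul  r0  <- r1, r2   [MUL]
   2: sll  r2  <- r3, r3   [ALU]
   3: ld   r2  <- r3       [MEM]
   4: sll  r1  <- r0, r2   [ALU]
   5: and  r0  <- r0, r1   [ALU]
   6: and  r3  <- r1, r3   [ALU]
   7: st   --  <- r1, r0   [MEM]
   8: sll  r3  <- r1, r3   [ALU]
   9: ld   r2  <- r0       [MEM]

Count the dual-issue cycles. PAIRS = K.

PAIRS = 3

t=0 i0:ld.MEM ; no-port MEM/MUL
t=1 i1&i2:mul.MUL/sll.ALU ; pair
t=2 i3:ld.MEM ; RAW r2
t=3 i4:sll.ALU ; RAW r1
t=4 i5&i6:and.ALU/and.ALU ; pair
t=5 i7&i8:st.MEM/sll.ALU ; pair
t=6 i9:ld.MEM ; tail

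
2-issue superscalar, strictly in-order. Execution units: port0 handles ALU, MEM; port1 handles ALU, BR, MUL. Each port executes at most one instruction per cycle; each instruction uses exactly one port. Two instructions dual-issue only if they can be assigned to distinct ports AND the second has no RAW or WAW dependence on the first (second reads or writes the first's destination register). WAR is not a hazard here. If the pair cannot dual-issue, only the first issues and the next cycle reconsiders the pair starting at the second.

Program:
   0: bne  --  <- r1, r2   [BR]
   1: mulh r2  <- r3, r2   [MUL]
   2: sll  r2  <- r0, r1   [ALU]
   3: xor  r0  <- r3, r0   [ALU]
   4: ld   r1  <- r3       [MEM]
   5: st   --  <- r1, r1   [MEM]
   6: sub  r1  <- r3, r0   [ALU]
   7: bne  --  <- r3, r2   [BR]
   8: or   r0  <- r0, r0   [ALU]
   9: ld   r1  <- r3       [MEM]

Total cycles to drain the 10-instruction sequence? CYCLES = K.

CYCLES = 7

  cy0 -> i0 (bne.BR) no-port BR/MUL
  cy1 -> i1 (mulh.MUL) WAW r2
  cy2 -> i2+i3 (sll.ALU xor.ALU) dual
  cy3 -> i4 (ld.MEM) no-port MEM/MEM
  cy4 -> i5+i6 (st.MEM sub.ALU) dual
  cy5 -> i7+i8 (bne.BR or.ALU) dual
  cy6 -> i9 (ld.MEM) tail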